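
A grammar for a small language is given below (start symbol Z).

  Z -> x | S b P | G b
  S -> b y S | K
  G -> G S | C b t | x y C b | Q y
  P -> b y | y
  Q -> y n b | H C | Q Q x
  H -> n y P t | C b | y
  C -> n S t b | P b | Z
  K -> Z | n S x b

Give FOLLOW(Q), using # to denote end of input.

In G -> Q y: add FIRST(y) = { y }.
In Q -> Q Q x: add FIRST(Q x) = { b, n, x, y }.
In Q -> Q Q x: add FIRST(x) = { x }.
Union: FOLLOW(Q) = { b, n, x, y }.

{ b, n, x, y }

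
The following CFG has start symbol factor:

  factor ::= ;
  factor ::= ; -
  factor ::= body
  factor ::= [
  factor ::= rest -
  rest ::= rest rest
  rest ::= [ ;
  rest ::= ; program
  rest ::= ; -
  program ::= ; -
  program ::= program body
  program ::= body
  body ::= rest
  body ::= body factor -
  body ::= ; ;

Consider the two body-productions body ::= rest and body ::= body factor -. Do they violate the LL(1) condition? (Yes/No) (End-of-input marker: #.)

Yes

FIRST(rest) = { ;, [ } and FIRST(body factor -) = { ;, [ }.
Both contain ;, so the two alternatives are not disjoint — LL(1) conflict.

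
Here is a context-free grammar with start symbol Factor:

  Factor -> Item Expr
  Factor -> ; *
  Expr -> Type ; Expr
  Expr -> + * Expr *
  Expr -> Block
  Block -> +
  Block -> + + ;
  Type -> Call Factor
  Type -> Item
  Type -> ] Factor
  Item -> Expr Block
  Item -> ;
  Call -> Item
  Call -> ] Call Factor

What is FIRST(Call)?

{ +, ;, ] }

From Call -> Item: add FIRST(Item) = { +, ;, ] }.
Call -> ] Call Factor contributes {]}.
Union: FIRST(Call) = { +, ;, ] }.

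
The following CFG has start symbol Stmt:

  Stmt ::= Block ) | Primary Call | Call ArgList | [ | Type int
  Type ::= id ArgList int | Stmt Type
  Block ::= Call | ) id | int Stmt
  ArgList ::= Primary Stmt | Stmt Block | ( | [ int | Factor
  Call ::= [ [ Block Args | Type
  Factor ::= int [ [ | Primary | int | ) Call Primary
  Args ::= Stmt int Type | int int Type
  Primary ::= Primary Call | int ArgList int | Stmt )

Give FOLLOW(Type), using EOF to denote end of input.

{ EOF, (, ), [, id, int }

In Stmt ::= Type int: add FIRST(int) = { int }.
In Type ::= Stmt Type: Type is at the end, add FOLLOW(Type) = { EOF, (, ), [, id, int }.
In Call ::= Type: Type is at the end, add FOLLOW(Call) = { EOF, (, ), [, id, int }.
In Args ::= Stmt int Type: Type is at the end, add FOLLOW(Args) = { EOF, (, ), [, id, int }.
In Args ::= int int Type: Type is at the end, add FOLLOW(Args) = { EOF, (, ), [, id, int }.
Union: FOLLOW(Type) = { EOF, (, ), [, id, int }.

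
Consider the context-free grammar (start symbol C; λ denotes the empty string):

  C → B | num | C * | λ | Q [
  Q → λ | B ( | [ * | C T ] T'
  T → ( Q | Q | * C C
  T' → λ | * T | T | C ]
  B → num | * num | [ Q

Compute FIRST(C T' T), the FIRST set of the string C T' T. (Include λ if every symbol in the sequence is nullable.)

{ (, *, [, ], num, λ }

Add FIRST(C)\{λ} = { (, *, [, ], num }; C is nullable, continue.
Add FIRST(T')\{λ} = { (, *, [, ], num }; T' is nullable, continue.
Add FIRST(T)\{λ} = { (, *, [, ], num }; T is nullable, continue.
Every symbol is nullable, so include λ.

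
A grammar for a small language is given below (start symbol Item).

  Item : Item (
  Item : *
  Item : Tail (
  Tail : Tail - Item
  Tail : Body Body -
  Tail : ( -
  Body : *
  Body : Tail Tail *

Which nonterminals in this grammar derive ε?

{ } (none)

No nonterminal has an empty production or an RHS whose symbols are all nullable.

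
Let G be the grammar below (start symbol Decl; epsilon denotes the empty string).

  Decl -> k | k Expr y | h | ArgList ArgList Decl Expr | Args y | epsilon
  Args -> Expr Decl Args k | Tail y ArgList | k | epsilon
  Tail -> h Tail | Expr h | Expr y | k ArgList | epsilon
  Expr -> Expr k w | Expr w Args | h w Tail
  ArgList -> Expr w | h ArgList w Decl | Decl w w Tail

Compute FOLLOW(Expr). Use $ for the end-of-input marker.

In Decl -> k Expr y: add FIRST(y) = { y }.
In Decl -> ArgList ArgList Decl Expr: Expr is at the end, add FOLLOW(Decl) = { $, h, k, w, y }.
In Args -> Expr Decl Args k: add FIRST(Decl Args k) = { h, k, w, y }.
In Tail -> Expr h: add FIRST(h) = { h }.
In Tail -> Expr y: add FIRST(y) = { y }.
In Expr -> Expr k w: add FIRST(k w) = { k }.
In Expr -> Expr w Args: add FIRST(w Args) = { w }.
In ArgList -> Expr w: add FIRST(w) = { w }.
Union: FOLLOW(Expr) = { $, h, k, w, y }.

{ $, h, k, w, y }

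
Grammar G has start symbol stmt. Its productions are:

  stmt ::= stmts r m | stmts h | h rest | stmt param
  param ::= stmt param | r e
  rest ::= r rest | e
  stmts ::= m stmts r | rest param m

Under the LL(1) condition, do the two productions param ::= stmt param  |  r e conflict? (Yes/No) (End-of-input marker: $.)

FIRST(stmt param) = { e, h, m, r } and FIRST(r e) = { r }.
Both contain r, so the two alternatives are not disjoint — LL(1) conflict.

Yes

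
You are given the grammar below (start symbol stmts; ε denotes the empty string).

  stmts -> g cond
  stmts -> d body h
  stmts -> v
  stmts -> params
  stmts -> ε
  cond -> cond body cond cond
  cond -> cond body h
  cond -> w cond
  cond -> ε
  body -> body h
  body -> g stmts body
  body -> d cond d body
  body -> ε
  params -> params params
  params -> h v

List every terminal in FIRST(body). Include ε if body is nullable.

{ d, g, h, ε }

From body -> body h: body nullable, take FIRST(body) ∪ {h} = { d, g, h }.
body -> g stmts body contributes {g}.
body -> d cond d body contributes {d}.
body -> ε contributes ε.
Union: FIRST(body) = { d, g, h, ε }.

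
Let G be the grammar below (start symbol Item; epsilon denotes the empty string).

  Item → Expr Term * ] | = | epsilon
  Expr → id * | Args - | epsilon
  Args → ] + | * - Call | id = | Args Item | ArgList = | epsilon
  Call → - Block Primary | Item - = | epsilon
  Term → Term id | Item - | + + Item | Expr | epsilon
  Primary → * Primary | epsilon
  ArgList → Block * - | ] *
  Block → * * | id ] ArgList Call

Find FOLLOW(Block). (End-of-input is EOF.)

{ *, +, -, =, ], id }

In Call → - Block Primary: add FIRST(Primary)\{epsilon} = { * }.
  Since Primary is nullable, also add FOLLOW(Call) = { *, +, -, =, ], id }.
In ArgList → Block * -: add FIRST(* -) = { * }.
Union: FOLLOW(Block) = { *, +, -, =, ], id }.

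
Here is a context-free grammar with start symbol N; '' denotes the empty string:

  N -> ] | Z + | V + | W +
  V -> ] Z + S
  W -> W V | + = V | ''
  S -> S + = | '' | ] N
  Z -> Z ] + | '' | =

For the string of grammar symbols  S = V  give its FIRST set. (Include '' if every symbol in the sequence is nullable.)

Add FIRST(S)\{''} = { +, ] }; S is nullable, continue.
= is a terminal; add {=} and stop.

{ +, =, ] }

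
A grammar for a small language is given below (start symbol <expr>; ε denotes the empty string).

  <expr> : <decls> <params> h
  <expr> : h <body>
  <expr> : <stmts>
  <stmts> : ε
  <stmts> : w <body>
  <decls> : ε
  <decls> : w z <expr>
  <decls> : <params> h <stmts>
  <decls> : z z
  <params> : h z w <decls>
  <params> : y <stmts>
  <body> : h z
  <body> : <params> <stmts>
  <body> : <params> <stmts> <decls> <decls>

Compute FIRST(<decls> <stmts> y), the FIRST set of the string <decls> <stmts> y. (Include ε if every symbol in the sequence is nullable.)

{ h, w, y, z }

Add FIRST(<decls>)\{ε} = { h, w, y, z }; <decls> is nullable, continue.
Add FIRST(<stmts>)\{ε} = { w }; <stmts> is nullable, continue.
y is a terminal; add {y} and stop.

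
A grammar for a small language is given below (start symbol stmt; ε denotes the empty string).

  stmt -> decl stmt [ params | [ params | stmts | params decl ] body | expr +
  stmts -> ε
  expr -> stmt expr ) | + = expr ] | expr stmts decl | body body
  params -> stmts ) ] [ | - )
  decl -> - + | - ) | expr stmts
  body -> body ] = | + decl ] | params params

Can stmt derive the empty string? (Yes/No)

Yes

stmt -> stmts and each of stmts is nullable, so stmt ⇒* ε.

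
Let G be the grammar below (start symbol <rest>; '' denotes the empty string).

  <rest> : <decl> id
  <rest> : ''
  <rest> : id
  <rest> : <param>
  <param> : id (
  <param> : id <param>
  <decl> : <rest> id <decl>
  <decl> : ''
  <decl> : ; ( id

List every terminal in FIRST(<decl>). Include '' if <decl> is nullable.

From <decl> : <rest> id <decl>: <rest> nullable, take FIRST(<rest>) ∪ {id} = { ;, id }.
<decl> : '' contributes ''.
<decl> : ; ( id contributes {;}.
Union: FIRST(<decl>) = { ;, id, '' }.

{ ;, id, '' }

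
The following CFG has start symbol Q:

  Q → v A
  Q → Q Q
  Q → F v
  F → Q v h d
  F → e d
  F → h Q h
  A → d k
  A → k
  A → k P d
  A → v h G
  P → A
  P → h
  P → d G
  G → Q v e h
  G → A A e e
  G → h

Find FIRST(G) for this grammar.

{ d, e, h, k, v }

From G → Q v e h: add FIRST(Q) = { e, h, v }.
From G → A A e e: add FIRST(A) = { d, k, v }.
G → h contributes {h}.
Union: FIRST(G) = { d, e, h, k, v }.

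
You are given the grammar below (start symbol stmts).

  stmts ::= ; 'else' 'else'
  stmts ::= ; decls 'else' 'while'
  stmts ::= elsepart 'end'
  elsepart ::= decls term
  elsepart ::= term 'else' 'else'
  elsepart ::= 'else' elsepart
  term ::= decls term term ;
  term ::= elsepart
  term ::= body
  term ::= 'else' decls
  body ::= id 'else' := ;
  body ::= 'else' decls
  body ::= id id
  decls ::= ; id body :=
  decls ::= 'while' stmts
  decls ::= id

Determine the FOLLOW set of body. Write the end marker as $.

In term ::= body: body is at the end, add FOLLOW(term) = { 'else', 'end', 'while', ;, id }.
In decls ::= ; id body :=: add FIRST(:=) = { := }.
Union: FOLLOW(body) = { 'else', 'end', 'while', :=, ;, id }.

{ 'else', 'end', 'while', :=, ;, id }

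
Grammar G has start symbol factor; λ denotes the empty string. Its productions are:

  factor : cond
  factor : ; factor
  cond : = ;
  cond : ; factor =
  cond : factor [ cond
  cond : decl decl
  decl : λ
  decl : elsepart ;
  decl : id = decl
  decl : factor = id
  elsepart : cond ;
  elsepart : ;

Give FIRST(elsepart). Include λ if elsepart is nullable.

From elsepart : cond ;: cond nullable, take FIRST(cond) ∪ {;} = { ;, =, [, id }.
elsepart : ; contributes {;}.
Union: FIRST(elsepart) = { ;, =, [, id }.

{ ;, =, [, id }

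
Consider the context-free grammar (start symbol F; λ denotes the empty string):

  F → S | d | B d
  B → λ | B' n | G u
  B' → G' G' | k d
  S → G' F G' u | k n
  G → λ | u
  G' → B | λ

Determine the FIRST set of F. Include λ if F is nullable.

From F → S: add FIRST(S) = { d, k, n, u }.
F → d contributes {d}.
From F → B d: B nullable, take FIRST(B) ∪ {d} = { d, k, n, u }.
Union: FIRST(F) = { d, k, n, u }.

{ d, k, n, u }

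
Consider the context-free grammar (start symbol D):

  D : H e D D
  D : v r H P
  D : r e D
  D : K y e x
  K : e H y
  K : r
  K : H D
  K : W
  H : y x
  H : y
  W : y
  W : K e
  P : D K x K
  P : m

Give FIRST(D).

{ e, r, v, y }

From D : H e D D: add FIRST(H) = { y }.
D : v r H P contributes {v}.
D : r e D contributes {r}.
From D : K y e x: add FIRST(K) = { e, r, y }.
Union: FIRST(D) = { e, r, v, y }.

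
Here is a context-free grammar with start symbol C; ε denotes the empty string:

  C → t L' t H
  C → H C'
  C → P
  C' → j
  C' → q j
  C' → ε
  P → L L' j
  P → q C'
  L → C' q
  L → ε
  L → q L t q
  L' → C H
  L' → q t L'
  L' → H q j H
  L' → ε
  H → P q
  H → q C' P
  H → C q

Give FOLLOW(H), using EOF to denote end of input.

{ EOF, j, q, t }

In C → t L' t H: H is at the end, add FOLLOW(C) = { EOF, j, q, t }.
In C → H C': add FIRST(C')\{ε} = { j, q }.
  Since C' is nullable, also add FOLLOW(C) = { EOF, j, q, t }.
In L' → C H: H is at the end, add FOLLOW(L') = { j, t }.
In L' → H q j H: add FIRST(q j H) = { q }.
In L' → H q j H: H is at the end, add FOLLOW(L') = { j, t }.
Union: FOLLOW(H) = { EOF, j, q, t }.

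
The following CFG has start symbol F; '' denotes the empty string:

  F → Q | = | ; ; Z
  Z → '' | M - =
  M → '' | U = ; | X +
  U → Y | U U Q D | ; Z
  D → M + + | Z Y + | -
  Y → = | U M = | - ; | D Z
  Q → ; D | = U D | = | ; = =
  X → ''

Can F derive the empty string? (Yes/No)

Nullable nonterminals: M, X, Z.
No production of F has an RHS whose symbols are all nullable, so F is not nullable.

No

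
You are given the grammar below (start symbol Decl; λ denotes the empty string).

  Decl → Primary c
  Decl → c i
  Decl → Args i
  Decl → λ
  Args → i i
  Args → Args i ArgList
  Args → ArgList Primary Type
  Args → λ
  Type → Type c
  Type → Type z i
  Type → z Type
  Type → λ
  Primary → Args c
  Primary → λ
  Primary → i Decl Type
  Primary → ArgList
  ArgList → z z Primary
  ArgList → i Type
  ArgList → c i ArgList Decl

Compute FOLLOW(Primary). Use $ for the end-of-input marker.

In Decl → Primary c: add FIRST(c) = { c }.
In Args → ArgList Primary Type: add FIRST(Type)\{λ} = { c, z }.
  Since Type is nullable, also add FOLLOW(Args) = { c, i }.
In ArgList → z z Primary: Primary is at the end, add FOLLOW(ArgList) = { c, i, z }.
Union: FOLLOW(Primary) = { c, i, z }.

{ c, i, z }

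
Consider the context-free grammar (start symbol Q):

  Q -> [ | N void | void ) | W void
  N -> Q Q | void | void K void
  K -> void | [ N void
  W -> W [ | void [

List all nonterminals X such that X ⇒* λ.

No nonterminal has an empty production or an RHS whose symbols are all nullable.

{ } (none)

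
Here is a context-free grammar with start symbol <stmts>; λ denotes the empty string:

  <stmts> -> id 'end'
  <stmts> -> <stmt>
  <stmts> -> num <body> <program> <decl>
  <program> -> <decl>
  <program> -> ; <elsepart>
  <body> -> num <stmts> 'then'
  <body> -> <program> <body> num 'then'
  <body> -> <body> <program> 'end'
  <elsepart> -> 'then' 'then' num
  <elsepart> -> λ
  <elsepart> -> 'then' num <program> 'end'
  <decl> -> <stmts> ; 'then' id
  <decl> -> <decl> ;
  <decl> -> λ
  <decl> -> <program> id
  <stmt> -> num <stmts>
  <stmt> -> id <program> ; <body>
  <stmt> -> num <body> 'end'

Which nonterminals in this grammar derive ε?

{ <decl>, <elsepart>, <program> }

Directly nullable (have an λ-production): <elsepart>, <decl>.
<program> -> <decl> with every symbol nullable, so <program> is nullable.
No other nonterminal has a production whose RHS symbols are all nullable.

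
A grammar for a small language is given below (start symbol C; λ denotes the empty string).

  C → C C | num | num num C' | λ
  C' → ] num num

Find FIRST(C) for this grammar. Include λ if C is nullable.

{ num, λ }

From C → C C: C, C nullable, take FIRST(C) ∪ FIRST(C) = { num }; also λ since the whole RHS is nullable.
C → num contributes {num}.
C → num num C' contributes {num}.
C → λ contributes λ.
Union: FIRST(C) = { num, λ }.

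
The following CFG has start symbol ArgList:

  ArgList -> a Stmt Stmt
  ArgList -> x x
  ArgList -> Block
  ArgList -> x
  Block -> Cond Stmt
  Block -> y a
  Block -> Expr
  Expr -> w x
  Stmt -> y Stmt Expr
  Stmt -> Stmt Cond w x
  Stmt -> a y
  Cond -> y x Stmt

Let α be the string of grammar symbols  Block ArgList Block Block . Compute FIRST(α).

Add FIRST(Block) = { w, y }; Block is not nullable, stop.

{ w, y }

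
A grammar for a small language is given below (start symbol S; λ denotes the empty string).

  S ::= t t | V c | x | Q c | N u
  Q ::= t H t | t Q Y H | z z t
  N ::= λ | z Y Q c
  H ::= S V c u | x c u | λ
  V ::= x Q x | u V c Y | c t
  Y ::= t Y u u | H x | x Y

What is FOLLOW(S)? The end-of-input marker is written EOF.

{ EOF, c, u, x }

S is the start symbol, so EOF ∈ FOLLOW(S).
In H ::= S V c u: add FIRST(V c u) = { c, u, x }.
Union: FOLLOW(S) = { EOF, c, u, x }.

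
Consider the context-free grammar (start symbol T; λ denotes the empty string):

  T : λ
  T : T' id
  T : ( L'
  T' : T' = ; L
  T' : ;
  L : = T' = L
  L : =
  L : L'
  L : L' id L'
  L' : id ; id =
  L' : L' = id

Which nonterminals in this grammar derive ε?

{ T }

Directly nullable (have an λ-production): T.
No other nonterminal has a production whose RHS symbols are all nullable.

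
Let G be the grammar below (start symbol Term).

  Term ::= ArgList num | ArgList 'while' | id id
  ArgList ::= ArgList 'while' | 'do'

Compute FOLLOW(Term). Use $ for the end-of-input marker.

Term is the start symbol, so $ ∈ FOLLOW(Term).
Union: FOLLOW(Term) = { $ }.

{ $ }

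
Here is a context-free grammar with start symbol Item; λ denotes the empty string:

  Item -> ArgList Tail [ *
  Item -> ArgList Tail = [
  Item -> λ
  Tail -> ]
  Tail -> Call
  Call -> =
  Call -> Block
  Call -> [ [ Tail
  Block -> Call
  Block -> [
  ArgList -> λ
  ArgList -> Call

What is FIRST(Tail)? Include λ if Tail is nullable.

{ =, [, ] }

Tail -> ] contributes {]}.
From Tail -> Call: add FIRST(Call) = { =, [ }.
Union: FIRST(Tail) = { =, [, ] }.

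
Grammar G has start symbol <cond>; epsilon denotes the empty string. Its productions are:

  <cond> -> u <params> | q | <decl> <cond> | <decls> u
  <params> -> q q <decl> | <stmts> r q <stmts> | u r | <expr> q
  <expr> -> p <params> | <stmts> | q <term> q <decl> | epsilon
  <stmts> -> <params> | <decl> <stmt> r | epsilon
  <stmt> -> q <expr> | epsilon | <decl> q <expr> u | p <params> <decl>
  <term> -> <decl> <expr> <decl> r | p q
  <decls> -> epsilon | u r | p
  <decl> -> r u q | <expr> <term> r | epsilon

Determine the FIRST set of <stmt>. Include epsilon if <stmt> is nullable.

{ p, q, r, u, epsilon }

<stmt> -> q <expr> contributes {q}.
<stmt> -> epsilon contributes epsilon.
From <stmt> -> <decl> q <expr> u: <decl> nullable, take FIRST(<decl>) ∪ {q} = { p, q, r, u }.
<stmt> -> p <params> <decl> contributes {p}.
Union: FIRST(<stmt>) = { p, q, r, u, epsilon }.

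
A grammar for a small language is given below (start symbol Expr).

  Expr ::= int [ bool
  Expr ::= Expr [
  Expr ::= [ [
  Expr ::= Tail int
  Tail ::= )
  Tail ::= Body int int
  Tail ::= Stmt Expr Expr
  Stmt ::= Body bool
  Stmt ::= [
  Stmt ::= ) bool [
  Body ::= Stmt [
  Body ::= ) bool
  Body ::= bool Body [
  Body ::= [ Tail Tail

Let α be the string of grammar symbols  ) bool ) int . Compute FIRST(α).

) is a terminal; add {)} and stop.

{ ) }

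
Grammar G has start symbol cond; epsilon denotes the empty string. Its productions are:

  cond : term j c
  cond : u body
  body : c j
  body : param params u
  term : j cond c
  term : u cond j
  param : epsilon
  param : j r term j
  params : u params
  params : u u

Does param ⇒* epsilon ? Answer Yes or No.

Yes

param has an epsilon-production, so param ⇒ epsilon.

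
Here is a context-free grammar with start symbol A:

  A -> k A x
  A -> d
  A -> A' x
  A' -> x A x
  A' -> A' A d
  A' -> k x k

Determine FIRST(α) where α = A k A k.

{ d, k, x }

Add FIRST(A) = { d, k, x }; A is not nullable, stop.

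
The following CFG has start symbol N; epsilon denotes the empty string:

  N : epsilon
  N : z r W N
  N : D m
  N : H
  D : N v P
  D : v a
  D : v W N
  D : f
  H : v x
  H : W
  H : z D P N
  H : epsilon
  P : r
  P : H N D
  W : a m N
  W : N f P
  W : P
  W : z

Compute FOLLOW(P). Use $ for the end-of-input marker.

In D : N v P: P is at the end, add FOLLOW(D) = { $, a, f, m, r, v, z }.
In H : z D P N: add FIRST(N)\{epsilon} = { a, f, r, v, z }.
  Since N is nullable, also add FOLLOW(H) = { $, a, f, m, r, v, z }.
In W : N f P: P is at the end, add FOLLOW(W) = { $, a, f, m, r, v, z }.
In W : P: P is at the end, add FOLLOW(W) = { $, a, f, m, r, v, z }.
Union: FOLLOW(P) = { $, a, f, m, r, v, z }.

{ $, a, f, m, r, v, z }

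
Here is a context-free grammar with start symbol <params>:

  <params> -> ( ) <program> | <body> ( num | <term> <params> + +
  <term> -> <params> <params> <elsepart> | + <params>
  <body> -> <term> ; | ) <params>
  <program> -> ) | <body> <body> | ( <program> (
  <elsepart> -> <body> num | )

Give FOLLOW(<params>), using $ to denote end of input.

<params> is the start symbol, so $ ∈ FOLLOW(<params>).
In <params> -> <term> <params> + +: add FIRST(+ +) = { + }.
In <term> -> <params> <params> <elsepart>: add FIRST(<params> <elsepart>) = { (, ), + }.
In <term> -> <params> <params> <elsepart>: add FIRST(<elsepart>) = { (, ), + }.
In <term> -> + <params>: <params> is at the end, add FOLLOW(<term>) = { (, ), +, ; }.
In <body> -> ) <params>: <params> is at the end, add FOLLOW(<body>) = { $, (, ), +, ;, num }.
Union: FOLLOW(<params>) = { $, (, ), +, ;, num }.

{ $, (, ), +, ;, num }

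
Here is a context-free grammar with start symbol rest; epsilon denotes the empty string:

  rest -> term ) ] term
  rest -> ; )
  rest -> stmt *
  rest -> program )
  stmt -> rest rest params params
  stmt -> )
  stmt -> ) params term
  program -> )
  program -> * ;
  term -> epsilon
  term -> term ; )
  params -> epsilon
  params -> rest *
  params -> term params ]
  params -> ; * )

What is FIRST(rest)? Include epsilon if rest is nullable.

From rest -> term ) ] term: term nullable, take FIRST(term) ∪ {)} = { ), ; }.
rest -> ; ) contributes {;}.
From rest -> stmt *: add FIRST(stmt) = { ), *, ; }.
From rest -> program ): add FIRST(program) = { ), * }.
Union: FIRST(rest) = { ), *, ; }.

{ ), *, ; }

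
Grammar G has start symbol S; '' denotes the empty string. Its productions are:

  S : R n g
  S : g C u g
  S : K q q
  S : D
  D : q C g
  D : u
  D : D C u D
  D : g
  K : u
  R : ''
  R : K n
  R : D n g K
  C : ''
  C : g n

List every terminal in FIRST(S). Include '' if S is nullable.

{ g, n, q, u }

From S : R n g: R nullable, take FIRST(R) ∪ {n} = { g, n, q, u }.
S : g C u g contributes {g}.
From S : K q q: add FIRST(K) = { u }.
From S : D: add FIRST(D) = { g, q, u }.
Union: FIRST(S) = { g, n, q, u }.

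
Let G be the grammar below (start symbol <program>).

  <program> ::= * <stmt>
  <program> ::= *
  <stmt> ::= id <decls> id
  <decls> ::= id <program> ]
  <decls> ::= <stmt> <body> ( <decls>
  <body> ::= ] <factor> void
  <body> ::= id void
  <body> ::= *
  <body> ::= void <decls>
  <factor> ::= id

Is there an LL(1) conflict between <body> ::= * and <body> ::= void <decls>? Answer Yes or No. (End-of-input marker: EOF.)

FIRST(*) = { * } and FIRST(void <decls>) = { void }.
The FIRST sets are disjoint and neither alternative is nullable — no conflict.

No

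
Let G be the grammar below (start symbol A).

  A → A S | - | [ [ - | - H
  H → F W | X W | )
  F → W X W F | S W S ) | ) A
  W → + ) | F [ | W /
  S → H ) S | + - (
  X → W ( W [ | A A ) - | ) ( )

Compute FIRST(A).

{ -, [ }

From A → A S: add FIRST(A) = { -, [ }.
A → - contributes {-}.
A → [ [ - contributes {[}.
A → - H contributes {-}.
Union: FIRST(A) = { -, [ }.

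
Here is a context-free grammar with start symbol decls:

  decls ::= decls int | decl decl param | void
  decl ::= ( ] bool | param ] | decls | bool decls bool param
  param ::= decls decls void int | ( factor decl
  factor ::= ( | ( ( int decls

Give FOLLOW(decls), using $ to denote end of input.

{ $, (, ], bool, int, void }

decls is the start symbol, so $ ∈ FOLLOW(decls).
In decls ::= decls int: add FIRST(int) = { int }.
In decl ::= decls: decls is at the end, add FOLLOW(decl) = { $, (, ], bool, int, void }.
In decl ::= bool decls bool param: add FIRST(bool param) = { bool }.
In param ::= decls decls void int: add FIRST(decls void int) = { (, bool, void }.
In param ::= decls decls void int: add FIRST(void int) = { void }.
In factor ::= ( ( int decls: decls is at the end, add FOLLOW(factor) = { (, bool, void }.
Union: FOLLOW(decls) = { $, (, ], bool, int, void }.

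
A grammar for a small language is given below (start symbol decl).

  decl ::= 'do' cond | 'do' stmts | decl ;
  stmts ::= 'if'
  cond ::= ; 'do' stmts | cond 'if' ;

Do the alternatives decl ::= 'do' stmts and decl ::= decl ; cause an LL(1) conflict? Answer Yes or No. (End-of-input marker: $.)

FIRST('do' stmts) = { 'do' } and FIRST(decl ;) = { 'do' }.
Both contain 'do', so the two alternatives are not disjoint — LL(1) conflict.

Yes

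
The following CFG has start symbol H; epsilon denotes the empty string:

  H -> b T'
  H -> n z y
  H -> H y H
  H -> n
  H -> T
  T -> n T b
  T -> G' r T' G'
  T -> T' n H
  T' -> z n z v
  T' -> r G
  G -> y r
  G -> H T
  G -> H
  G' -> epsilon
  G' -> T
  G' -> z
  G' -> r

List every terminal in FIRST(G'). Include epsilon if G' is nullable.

G' -> epsilon contributes epsilon.
From G' -> T: add FIRST(T) = { n, r, z }.
G' -> z contributes {z}.
G' -> r contributes {r}.
Union: FIRST(G') = { n, r, z, epsilon }.

{ n, r, z, epsilon }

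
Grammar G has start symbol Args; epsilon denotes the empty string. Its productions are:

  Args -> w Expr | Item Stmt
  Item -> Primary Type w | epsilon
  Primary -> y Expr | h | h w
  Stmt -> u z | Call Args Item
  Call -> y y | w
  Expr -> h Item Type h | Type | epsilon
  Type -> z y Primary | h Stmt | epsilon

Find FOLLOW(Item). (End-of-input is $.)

In Args -> Item Stmt: add FIRST(Stmt) = { u, w, y }.
In Stmt -> Call Args Item: Item is at the end, add FOLLOW(Stmt) = { $, h, w, y, z }.
In Expr -> h Item Type h: add FIRST(Type h) = { h, z }.
Union: FOLLOW(Item) = { $, h, u, w, y, z }.

{ $, h, u, w, y, z }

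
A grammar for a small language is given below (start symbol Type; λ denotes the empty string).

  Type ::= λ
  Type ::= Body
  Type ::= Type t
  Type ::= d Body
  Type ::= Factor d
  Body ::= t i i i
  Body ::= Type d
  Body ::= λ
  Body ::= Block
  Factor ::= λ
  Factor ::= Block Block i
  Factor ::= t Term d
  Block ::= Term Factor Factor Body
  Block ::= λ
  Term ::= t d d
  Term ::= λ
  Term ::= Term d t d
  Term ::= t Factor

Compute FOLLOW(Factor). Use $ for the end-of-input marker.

In Type ::= Factor d: add FIRST(d) = { d }.
In Block ::= Term Factor Factor Body: add FIRST(Factor Body)\{λ} = { d, i, t }.
  Since Factor Body is nullable, also add FOLLOW(Block) = { $, d, i, t }.
In Block ::= Term Factor Factor Body: add FIRST(Body)\{λ} = { d, i, t }.
  Since Body is nullable, also add FOLLOW(Block) = { $, d, i, t }.
In Term ::= t Factor: Factor is at the end, add FOLLOW(Term) = { $, d, i, t }.
Union: FOLLOW(Factor) = { $, d, i, t }.

{ $, d, i, t }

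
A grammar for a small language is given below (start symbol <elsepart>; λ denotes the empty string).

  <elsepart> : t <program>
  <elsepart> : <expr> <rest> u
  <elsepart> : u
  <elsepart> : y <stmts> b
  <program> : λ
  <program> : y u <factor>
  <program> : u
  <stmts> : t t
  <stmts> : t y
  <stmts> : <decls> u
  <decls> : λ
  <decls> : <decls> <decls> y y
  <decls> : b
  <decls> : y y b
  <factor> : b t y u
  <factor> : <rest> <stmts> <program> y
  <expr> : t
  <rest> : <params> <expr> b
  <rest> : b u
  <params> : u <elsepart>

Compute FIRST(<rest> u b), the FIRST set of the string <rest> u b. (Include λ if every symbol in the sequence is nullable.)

{ b, u }

Add FIRST(<rest>) = { b, u }; <rest> is not nullable, stop.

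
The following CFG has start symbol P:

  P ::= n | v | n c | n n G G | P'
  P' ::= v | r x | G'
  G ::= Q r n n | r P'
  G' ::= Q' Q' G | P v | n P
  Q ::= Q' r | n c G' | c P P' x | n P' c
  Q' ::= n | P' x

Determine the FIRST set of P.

P ::= n contributes {n}.
P ::= v contributes {v}.
P ::= n c contributes {n}.
P ::= n n G G contributes {n}.
From P ::= P': add FIRST(P') = { n, r, v }.
Union: FIRST(P) = { n, r, v }.

{ n, r, v }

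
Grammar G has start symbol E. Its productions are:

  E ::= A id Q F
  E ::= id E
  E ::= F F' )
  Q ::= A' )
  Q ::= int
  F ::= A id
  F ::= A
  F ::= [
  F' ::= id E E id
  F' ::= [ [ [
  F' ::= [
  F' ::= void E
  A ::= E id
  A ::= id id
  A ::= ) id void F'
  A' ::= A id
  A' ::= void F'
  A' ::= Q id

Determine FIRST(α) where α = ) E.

) is a terminal; add {)} and stop.

{ ) }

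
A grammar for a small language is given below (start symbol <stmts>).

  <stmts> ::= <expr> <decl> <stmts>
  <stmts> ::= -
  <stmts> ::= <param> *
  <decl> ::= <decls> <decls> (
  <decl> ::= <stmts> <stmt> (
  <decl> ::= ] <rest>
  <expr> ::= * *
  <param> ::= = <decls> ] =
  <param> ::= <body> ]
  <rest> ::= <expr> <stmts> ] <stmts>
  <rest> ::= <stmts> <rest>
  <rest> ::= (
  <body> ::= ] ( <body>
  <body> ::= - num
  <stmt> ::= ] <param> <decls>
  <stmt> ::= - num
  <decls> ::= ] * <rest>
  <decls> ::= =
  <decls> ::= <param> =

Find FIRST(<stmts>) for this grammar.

{ *, -, =, ] }

From <stmts> ::= <expr> <decl> <stmts>: add FIRST(<expr>) = { * }.
<stmts> ::= - contributes {-}.
From <stmts> ::= <param> *: add FIRST(<param>) = { -, =, ] }.
Union: FIRST(<stmts>) = { *, -, =, ] }.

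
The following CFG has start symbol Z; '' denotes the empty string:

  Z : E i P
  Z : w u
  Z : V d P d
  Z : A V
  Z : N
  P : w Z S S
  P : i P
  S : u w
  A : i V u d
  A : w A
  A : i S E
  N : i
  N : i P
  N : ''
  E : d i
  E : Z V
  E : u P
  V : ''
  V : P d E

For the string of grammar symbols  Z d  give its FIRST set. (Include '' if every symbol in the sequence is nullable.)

{ d, i, u, w }

Add FIRST(Z)\{''} = { d, i, u, w }; Z is nullable, continue.
d is a terminal; add {d} and stop.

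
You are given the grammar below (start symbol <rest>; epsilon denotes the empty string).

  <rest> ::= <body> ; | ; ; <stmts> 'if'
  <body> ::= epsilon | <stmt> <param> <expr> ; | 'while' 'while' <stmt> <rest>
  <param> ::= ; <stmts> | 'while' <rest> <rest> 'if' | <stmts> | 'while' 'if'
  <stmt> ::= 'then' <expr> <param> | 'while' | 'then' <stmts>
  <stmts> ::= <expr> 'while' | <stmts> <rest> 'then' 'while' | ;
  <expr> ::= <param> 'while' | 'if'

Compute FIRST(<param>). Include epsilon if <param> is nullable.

<param> ::= ; <stmts> contributes {;}.
<param> ::= 'while' <rest> <rest> 'if' contributes {'while'}.
From <param> ::= <stmts>: add FIRST(<stmts>) = { 'if', 'while', ; }.
<param> ::= 'while' 'if' contributes {'while'}.
Union: FIRST(<param>) = { 'if', 'while', ; }.

{ 'if', 'while', ; }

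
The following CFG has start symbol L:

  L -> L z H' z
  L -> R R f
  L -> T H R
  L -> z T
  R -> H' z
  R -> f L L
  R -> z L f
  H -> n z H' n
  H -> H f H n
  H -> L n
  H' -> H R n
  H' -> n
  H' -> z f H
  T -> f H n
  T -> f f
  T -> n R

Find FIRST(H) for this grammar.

H -> n z H' n contributes {n}.
From H -> H f H n: add FIRST(H) = { f, n, z }.
From H -> L n: add FIRST(L) = { f, n, z }.
Union: FIRST(H) = { f, n, z }.

{ f, n, z }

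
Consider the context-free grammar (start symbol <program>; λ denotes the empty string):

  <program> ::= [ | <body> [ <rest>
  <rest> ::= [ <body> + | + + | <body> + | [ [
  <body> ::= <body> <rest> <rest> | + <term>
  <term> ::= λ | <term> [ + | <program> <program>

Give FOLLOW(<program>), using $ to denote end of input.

<program> is the start symbol, so $ ∈ FOLLOW(<program>).
In <term> ::= <program> <program>: add FIRST(<program>) = { +, [ }.
In <term> ::= <program> <program>: <program> is at the end, add FOLLOW(<term>) = { +, [ }.
Union: FOLLOW(<program>) = { $, +, [ }.

{ $, +, [ }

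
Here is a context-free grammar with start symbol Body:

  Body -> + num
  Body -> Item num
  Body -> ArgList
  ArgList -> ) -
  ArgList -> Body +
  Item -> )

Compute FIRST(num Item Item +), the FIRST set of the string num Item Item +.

{ num }

num is a terminal; add {num} and stop.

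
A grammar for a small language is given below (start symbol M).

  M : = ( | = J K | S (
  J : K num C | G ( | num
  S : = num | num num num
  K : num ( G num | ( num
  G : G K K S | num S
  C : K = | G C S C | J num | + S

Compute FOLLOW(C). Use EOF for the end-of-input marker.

{ (, =, num }

In J : K num C: C is at the end, add FOLLOW(J) = { (, num }.
In C : G C S C: add FIRST(S C) = { =, num }.
In C : G C S C: C is at the end, add FOLLOW(C) = { (, =, num }.
Union: FOLLOW(C) = { (, =, num }.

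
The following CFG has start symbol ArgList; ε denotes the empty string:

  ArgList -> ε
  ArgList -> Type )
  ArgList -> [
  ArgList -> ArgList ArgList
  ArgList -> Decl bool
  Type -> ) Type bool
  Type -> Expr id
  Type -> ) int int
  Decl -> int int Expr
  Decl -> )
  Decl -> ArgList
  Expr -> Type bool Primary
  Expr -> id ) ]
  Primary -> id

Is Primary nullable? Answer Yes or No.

No

Nullable nonterminals: ArgList, Decl.
No production of Primary has an RHS whose symbols are all nullable, so Primary is not nullable.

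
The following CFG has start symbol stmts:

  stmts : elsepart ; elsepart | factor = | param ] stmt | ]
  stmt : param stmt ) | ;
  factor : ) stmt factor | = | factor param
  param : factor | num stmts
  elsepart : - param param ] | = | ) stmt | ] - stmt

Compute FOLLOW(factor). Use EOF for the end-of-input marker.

In stmts : factor =: add FIRST(=) = { = }.
In factor : ) stmt factor: factor is at the end, add FOLLOW(factor) = { ), ;, =, ], num }.
In factor : factor param: add FIRST(param) = { ), =, num }.
In param : factor: factor is at the end, add FOLLOW(param) = { ), ;, =, ], num }.
Union: FOLLOW(factor) = { ), ;, =, ], num }.

{ ), ;, =, ], num }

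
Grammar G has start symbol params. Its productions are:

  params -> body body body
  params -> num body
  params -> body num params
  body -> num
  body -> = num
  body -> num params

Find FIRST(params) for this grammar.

From params -> body body body: add FIRST(body) = { =, num }.
params -> num body contributes {num}.
From params -> body num params: add FIRST(body) = { =, num }.
Union: FIRST(params) = { =, num }.

{ =, num }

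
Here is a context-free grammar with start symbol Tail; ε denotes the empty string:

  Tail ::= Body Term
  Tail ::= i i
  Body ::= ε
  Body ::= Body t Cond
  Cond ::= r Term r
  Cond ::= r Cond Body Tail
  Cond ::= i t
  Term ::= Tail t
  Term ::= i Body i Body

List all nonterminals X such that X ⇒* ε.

{ Body }

Directly nullable (have an ε-production): Body.
No other nonterminal has a production whose RHS symbols are all nullable.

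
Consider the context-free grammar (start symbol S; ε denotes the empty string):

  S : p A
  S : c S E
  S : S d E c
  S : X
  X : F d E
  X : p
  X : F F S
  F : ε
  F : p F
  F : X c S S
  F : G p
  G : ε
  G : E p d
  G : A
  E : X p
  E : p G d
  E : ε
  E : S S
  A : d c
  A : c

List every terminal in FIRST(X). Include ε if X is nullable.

From X : F d E: F nullable, take FIRST(F) ∪ {d} = { c, d, p }.
X : p contributes {p}.
From X : F F S: F, F nullable, take FIRST(F) ∪ FIRST(F) ∪ FIRST(S) = { c, d, p }.
Union: FIRST(X) = { c, d, p }.

{ c, d, p }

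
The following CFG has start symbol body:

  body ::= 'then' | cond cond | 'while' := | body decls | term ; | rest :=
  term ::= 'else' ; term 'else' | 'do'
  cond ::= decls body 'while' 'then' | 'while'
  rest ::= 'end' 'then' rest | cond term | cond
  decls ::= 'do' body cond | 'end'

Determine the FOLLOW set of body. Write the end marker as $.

body is the start symbol, so $ ∈ FOLLOW(body).
In body ::= body decls: add FIRST(decls) = { 'do', 'end' }.
In cond ::= decls body 'while' 'then': add FIRST('while' 'then') = { 'while' }.
In decls ::= 'do' body cond: add FIRST(cond) = { 'do', 'end', 'while' }.
Union: FOLLOW(body) = { $, 'do', 'end', 'while' }.

{ $, 'do', 'end', 'while' }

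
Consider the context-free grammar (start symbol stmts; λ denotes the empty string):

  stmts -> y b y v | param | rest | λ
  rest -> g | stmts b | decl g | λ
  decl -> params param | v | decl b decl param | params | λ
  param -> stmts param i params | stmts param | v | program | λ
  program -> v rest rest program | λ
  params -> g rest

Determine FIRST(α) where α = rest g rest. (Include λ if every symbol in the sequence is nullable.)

Add FIRST(rest)\{λ} = { b, g, i, v, y }; rest is nullable, continue.
g is a terminal; add {g} and stop.

{ b, g, i, v, y }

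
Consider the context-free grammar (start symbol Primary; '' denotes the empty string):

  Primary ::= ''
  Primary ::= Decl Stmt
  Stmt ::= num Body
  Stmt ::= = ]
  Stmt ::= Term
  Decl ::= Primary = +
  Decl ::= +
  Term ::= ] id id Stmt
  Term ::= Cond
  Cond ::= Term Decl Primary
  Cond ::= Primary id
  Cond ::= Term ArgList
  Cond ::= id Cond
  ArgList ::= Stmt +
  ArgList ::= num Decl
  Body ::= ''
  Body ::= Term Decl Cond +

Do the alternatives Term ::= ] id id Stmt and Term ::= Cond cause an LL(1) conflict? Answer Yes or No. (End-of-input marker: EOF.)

Yes

FIRST(] id id Stmt) = { ] } and FIRST(Cond) = { +, =, ], id }.
Both contain ], so the two alternatives are not disjoint — LL(1) conflict.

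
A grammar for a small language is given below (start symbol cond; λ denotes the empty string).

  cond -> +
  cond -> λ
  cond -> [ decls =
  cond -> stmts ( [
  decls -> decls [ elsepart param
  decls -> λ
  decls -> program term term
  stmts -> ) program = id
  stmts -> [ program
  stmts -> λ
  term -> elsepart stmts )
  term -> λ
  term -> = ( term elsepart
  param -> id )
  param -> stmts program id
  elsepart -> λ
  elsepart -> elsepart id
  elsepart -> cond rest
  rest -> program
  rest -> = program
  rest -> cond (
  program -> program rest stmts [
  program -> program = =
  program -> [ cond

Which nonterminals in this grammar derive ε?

Directly nullable (have an λ-production): cond, decls, stmts, term, elsepart.
No other nonterminal has a production whose RHS symbols are all nullable.

{ cond, decls, elsepart, stmts, term }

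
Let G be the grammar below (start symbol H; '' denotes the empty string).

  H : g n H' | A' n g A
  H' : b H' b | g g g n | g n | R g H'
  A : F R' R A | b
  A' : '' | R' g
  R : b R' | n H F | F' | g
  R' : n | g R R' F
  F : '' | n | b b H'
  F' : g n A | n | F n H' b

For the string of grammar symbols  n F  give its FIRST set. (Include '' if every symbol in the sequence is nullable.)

{ n }

n is a terminal; add {n} and stop.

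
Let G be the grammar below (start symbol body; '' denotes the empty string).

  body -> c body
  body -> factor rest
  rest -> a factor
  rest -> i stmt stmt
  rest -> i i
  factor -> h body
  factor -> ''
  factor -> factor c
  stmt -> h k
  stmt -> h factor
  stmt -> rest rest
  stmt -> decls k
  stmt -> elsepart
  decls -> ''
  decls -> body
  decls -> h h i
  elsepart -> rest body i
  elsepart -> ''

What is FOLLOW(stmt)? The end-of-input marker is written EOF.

In rest -> i stmt stmt: add FIRST(stmt)\{''} = { a, c, h, i, k }.
  Since stmt is nullable, also add FOLLOW(rest) = { EOF, a, c, h, i, k }.
In rest -> i stmt stmt: stmt is at the end, add FOLLOW(rest) = { EOF, a, c, h, i, k }.
Union: FOLLOW(stmt) = { EOF, a, c, h, i, k }.

{ EOF, a, c, h, i, k }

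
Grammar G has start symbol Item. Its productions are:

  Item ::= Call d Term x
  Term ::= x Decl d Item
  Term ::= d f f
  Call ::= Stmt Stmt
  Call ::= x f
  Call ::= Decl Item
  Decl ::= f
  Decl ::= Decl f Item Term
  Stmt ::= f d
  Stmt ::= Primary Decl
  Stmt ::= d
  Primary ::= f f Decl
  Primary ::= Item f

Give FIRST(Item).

From Item ::= Call d Term x: add FIRST(Call) = { d, f, x }.
Union: FIRST(Item) = { d, f, x }.

{ d, f, x }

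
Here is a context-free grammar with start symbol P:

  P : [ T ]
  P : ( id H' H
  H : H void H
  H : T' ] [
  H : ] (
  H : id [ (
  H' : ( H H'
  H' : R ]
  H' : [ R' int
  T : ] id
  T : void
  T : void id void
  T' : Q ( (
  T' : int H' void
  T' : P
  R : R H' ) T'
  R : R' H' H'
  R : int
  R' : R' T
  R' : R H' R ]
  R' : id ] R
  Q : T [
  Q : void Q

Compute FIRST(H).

From H : H void H: add FIRST(H) = { (, [, ], id, int, void }.
From H : T' ] [: add FIRST(T') = { (, [, ], int, void }.
H : ] ( contributes {]}.
H : id [ ( contributes {id}.
Union: FIRST(H) = { (, [, ], id, int, void }.

{ (, [, ], id, int, void }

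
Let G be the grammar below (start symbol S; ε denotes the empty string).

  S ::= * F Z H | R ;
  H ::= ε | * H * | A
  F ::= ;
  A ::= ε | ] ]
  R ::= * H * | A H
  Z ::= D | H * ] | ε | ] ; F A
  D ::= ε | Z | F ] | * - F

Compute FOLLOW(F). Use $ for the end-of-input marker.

In S ::= * F Z H: add FIRST(Z H)\{ε} = { *, ;, ] }.
  Since Z H is nullable, also add FOLLOW(S) = { $ }.
In Z ::= ] ; F A: add FIRST(A)\{ε} = { ] }.
  Since A is nullable, also add FOLLOW(Z) = { $, *, ] }.
In D ::= F ]: add FIRST(]) = { ] }.
In D ::= * - F: F is at the end, add FOLLOW(D) = { $, *, ] }.
Union: FOLLOW(F) = { $, *, ;, ] }.

{ $, *, ;, ] }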